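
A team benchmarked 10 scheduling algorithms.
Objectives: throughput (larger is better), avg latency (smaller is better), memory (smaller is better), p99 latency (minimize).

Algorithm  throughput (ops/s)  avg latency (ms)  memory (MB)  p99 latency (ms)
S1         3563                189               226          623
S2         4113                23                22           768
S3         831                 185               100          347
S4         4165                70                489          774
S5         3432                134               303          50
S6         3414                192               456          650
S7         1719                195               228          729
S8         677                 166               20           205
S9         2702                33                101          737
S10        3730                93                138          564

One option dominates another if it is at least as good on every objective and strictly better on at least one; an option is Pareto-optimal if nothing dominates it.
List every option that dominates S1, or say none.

S10

S10: throughput 3730≥3563, avg latency 93≤189, memory 138≤226, p99 latency 564≤623 — dominates S1.
Others (S2, S3, S4, S5, S6, S7, S8, S9) are each worse than S1 on at least one objective.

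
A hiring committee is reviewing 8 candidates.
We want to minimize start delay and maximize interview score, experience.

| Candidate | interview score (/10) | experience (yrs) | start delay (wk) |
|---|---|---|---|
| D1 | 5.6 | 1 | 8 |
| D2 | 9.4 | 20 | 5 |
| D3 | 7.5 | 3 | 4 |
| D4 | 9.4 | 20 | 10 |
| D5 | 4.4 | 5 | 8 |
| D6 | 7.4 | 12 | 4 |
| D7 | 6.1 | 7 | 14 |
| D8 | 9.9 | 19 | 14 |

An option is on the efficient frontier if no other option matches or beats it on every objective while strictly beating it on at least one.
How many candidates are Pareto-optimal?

D1: dominated by D2 (interview score 9.4≥5.6, experience 20≥1, start delay 5≤8).
D2: not dominated.
D3: not dominated.
D4: dominated by D2 (interview score 9.4≥9.4, experience 20≥20, start delay 5≤10).
D5: dominated by D2 (interview score 9.4≥4.4, experience 20≥5, start delay 5≤8).
D6: not dominated.
D7: dominated by D2 (interview score 9.4≥6.1, experience 20≥7, start delay 5≤14).
D8: not dominated (best interview score).
Pareto-optimal: D2, D3, D6, D8 → 4.

4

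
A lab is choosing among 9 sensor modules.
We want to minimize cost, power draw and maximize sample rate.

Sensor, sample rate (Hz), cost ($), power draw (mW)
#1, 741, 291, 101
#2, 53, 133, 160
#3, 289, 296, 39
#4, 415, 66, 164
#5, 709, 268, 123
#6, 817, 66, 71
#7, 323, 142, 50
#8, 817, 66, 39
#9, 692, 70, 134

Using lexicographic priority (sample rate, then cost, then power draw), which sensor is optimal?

#8

First maximize sample rate: best is 817, kept {#6, #8}.
Then minimize cost: best is 66, kept {#6, #8}.
Then minimize power draw: best is 39, kept {#8}.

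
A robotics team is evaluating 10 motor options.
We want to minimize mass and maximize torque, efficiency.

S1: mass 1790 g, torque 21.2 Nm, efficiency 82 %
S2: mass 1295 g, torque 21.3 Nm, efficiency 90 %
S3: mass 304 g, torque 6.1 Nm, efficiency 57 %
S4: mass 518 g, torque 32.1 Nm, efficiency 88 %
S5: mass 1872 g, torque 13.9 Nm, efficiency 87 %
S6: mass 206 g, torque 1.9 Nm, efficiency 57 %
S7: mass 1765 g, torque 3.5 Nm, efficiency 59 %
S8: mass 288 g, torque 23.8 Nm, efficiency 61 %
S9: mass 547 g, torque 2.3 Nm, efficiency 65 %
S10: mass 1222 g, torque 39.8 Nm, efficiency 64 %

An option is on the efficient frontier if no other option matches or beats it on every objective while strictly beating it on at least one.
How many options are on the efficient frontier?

S1: dominated by S2 (mass 1295≤1790, torque 21.3≥21.2, efficiency 90≥82).
S2: not dominated (best efficiency).
S3: dominated by S8 (mass 288≤304, torque 23.8≥6.1, efficiency 61≥57).
S4: not dominated.
S5: dominated by S2 (mass 1295≤1872, torque 21.3≥13.9, efficiency 90≥87).
S6: not dominated (best mass).
S7: dominated by S2 (mass 1295≤1765, torque 21.3≥3.5, efficiency 90≥59).
S8: not dominated.
S9: dominated by S4 (mass 518≤547, torque 32.1≥2.3, efficiency 88≥65).
S10: not dominated (best torque).
Pareto-optimal: S2, S4, S6, S8, S10 → 5.

5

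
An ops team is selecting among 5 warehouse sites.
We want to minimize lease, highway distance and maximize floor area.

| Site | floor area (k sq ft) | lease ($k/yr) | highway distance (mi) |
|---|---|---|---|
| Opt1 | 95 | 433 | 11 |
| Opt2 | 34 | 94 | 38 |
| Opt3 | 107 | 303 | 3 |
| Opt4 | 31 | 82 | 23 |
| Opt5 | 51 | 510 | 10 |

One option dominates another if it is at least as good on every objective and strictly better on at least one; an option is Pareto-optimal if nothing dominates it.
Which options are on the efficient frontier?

Opt2, Opt3, Opt4

Opt1: dominated by Opt3 (floor area 107≥95, lease 303≤433, highway distance 3≤11).
Opt2: not dominated.
Opt3: not dominated (best floor area).
Opt4: not dominated (best lease).
Opt5: dominated by Opt3 (floor area 107≥51, lease 303≤510, highway distance 3≤10).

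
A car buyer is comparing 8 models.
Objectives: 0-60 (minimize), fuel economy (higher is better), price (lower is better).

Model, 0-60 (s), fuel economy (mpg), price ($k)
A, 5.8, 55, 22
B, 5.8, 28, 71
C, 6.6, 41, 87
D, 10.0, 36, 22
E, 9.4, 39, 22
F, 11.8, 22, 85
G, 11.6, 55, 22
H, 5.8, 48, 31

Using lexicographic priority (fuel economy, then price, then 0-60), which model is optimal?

First maximize fuel economy: best is 55, kept {A, G}.
Then minimize price: best is 22, kept {A, G}.
Then minimize 0-60: best is 5.8, kept {A}.

A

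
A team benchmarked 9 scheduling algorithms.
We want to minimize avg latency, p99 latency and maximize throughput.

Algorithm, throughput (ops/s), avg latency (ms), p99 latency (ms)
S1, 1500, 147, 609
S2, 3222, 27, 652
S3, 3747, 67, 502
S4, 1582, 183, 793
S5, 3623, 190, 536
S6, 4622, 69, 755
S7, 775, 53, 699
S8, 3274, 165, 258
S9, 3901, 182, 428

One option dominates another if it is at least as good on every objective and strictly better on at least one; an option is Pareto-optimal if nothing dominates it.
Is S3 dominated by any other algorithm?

No

S1: worse on throughput (1500 vs 3747).
S2: worse on throughput (3222 vs 3747).
S4: worse on throughput (1582 vs 3747).
S5: worse on throughput (3623 vs 3747).
S6: worse on avg latency (69 vs 67).
S7: worse on throughput (775 vs 3747).
S8: worse on throughput (3274 vs 3747).
S9: worse on avg latency (182 vs 67).
No option is at least as good as S3 on every objective and strictly better on one.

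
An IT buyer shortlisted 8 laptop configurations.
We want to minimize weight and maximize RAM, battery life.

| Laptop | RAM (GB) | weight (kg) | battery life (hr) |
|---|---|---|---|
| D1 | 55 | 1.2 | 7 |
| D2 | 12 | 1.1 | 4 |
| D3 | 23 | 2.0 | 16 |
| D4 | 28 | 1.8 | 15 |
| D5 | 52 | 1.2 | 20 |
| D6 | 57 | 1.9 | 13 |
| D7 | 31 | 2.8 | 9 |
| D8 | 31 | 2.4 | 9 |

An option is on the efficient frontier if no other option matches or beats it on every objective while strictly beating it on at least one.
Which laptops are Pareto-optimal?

D1: not dominated.
D2: not dominated (best weight).
D3: dominated by D5 (RAM 52≥23, weight 1.2≤2.0, battery life 20≥16).
D4: dominated by D5 (RAM 52≥28, weight 1.2≤1.8, battery life 20≥15).
D5: not dominated (best battery life).
D6: not dominated (best RAM).
D7: dominated by D5 (RAM 52≥31, weight 1.2≤2.8, battery life 20≥9).
D8: dominated by D5 (RAM 52≥31, weight 1.2≤2.4, battery life 20≥9).

D1, D2, D5, D6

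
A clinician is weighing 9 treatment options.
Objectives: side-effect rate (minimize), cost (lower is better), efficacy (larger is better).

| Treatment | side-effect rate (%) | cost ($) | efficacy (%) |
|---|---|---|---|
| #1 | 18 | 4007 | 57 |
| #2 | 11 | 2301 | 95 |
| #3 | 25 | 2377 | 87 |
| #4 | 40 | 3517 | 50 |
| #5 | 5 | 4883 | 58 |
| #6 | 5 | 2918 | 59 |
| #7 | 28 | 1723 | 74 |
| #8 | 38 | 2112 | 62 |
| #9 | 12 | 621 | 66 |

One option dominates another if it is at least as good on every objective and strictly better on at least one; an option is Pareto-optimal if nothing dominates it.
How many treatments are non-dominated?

#1: dominated by #2 (side-effect rate 11≤18, cost 2301≤4007, efficacy 95≥57).
#2: not dominated (best efficacy).
#3: dominated by #2 (side-effect rate 11≤25, cost 2301≤2377, efficacy 95≥87).
#4: dominated by #2 (side-effect rate 11≤40, cost 2301≤3517, efficacy 95≥50).
#5: dominated by #6 (side-effect rate 5≤5, cost 2918≤4883, efficacy 59≥58).
#6: not dominated.
#7: not dominated.
#8: dominated by #7 (side-effect rate 28≤38, cost 1723≤2112, efficacy 74≥62).
#9: not dominated (best cost).
Pareto-optimal: #2, #6, #7, #9 → 4.

4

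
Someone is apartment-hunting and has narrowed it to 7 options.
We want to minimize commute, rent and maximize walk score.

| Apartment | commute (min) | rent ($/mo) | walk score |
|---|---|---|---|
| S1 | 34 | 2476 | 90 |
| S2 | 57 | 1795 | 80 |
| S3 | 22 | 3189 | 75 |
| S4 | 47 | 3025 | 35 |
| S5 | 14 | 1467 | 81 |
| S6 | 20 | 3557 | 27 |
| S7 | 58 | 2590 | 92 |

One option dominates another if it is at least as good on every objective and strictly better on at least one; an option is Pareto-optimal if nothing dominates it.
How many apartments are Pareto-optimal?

3

S1: not dominated.
S2: dominated by S5 (commute 14≤57, rent 1467≤1795, walk score 81≥80).
S3: dominated by S5 (commute 14≤22, rent 1467≤3189, walk score 81≥75).
S4: dominated by S1 (commute 34≤47, rent 2476≤3025, walk score 90≥35).
S5: not dominated (best commute).
S6: dominated by S5 (commute 14≤20, rent 1467≤3557, walk score 81≥27).
S7: not dominated (best walk score).
Pareto-optimal: S1, S5, S7 → 3.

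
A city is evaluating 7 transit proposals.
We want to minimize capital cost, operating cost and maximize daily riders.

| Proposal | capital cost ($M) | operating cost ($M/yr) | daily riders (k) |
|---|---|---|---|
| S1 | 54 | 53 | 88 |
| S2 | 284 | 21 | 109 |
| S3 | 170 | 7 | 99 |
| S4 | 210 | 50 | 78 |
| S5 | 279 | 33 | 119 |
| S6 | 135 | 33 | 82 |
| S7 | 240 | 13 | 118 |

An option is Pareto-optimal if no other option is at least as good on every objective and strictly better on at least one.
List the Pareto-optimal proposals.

S1: not dominated (best capital cost).
S2: dominated by S7 (capital cost 240≤284, operating cost 13≤21, daily riders 118≥109).
S3: not dominated (best operating cost).
S4: dominated by S3 (capital cost 170≤210, operating cost 7≤50, daily riders 99≥78).
S5: not dominated (best daily riders).
S6: not dominated.
S7: not dominated.

S1, S3, S5, S6, S7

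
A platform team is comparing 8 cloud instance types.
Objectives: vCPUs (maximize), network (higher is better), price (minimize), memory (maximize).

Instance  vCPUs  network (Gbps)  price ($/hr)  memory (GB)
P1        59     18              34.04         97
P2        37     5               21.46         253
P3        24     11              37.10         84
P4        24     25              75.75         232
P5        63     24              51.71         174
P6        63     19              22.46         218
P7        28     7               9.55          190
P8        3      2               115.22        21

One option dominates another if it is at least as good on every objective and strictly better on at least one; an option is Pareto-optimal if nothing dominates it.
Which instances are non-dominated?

P2, P4, P5, P6, P7

P1: dominated by P6 (vCPUs 63≥59, network 19≥18, price 22.46≤34.04, memory 218≥97).
P2: not dominated (best memory).
P3: dominated by P1 (vCPUs 59≥24, network 18≥11, price 34.04≤37.10, memory 97≥84).
P4: not dominated (best network).
P5: not dominated.
P6: not dominated.
P7: not dominated (best price).
P8: dominated by P1 (vCPUs 59≥3, network 18≥2, price 34.04≤115.22, memory 97≥21).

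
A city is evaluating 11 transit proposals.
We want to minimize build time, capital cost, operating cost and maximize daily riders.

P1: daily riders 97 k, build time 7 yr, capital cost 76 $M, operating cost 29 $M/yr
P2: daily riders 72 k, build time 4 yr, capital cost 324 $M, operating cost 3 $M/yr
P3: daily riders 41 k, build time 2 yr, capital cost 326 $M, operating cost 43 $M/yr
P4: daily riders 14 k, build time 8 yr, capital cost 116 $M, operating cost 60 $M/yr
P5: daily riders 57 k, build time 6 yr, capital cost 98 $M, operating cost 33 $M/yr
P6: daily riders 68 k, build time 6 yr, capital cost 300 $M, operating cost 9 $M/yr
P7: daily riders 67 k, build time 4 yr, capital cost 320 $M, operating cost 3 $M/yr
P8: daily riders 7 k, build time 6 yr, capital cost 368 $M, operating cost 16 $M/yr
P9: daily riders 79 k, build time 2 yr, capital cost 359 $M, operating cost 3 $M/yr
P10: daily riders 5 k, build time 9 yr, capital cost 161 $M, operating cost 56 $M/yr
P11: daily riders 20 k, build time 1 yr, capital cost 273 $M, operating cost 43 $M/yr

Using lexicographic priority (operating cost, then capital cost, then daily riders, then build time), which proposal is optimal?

First minimize operating cost: best is 3, kept {P2, P7, P9}.
Then minimize capital cost: best is 320, kept {P7}.

P7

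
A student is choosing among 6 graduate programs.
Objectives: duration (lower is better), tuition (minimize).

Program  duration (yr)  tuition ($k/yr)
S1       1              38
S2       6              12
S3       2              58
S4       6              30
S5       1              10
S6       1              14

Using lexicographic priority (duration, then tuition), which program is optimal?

First minimize duration: best is 1, kept {S1, S5, S6}.
Then minimize tuition: best is 10, kept {S5}.

S5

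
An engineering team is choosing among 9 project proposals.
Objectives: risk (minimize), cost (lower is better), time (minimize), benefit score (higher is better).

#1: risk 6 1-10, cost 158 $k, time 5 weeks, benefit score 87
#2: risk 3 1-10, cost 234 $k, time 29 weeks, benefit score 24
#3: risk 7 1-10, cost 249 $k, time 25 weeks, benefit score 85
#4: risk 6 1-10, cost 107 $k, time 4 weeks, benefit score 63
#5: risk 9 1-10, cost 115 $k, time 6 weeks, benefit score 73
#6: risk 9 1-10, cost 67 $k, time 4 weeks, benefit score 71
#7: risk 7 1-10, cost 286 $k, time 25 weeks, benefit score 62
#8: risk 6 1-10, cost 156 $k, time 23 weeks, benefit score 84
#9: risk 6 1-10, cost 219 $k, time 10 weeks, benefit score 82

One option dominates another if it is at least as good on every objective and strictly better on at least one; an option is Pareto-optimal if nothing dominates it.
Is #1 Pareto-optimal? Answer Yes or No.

#2: worse on cost (234 vs 158).
#3: worse on risk (7 vs 6).
#4: worse on benefit score (63 vs 87).
#5: worse on risk (9 vs 6).
#6: worse on risk (9 vs 6).
#7: worse on risk (7 vs 6).
#8: worse on time (23 vs 5).
#9: worse on cost (219 vs 158).
No option is at least as good as #1 on every objective and strictly better on one.

Yes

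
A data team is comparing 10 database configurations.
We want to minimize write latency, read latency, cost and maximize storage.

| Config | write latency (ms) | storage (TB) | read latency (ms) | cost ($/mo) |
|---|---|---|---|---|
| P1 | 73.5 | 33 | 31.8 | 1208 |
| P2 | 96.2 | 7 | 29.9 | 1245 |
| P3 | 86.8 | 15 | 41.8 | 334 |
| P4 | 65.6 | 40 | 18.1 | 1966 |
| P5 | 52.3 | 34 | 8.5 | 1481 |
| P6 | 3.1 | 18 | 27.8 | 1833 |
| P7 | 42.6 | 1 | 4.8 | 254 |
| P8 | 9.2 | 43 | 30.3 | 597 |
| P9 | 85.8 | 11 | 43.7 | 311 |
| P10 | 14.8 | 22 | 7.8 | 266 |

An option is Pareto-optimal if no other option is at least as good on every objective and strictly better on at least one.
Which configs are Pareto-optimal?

P4, P5, P6, P7, P8, P10

P1: dominated by P8 (write latency 9.2≤73.5, storage 43≥33, read latency 30.3≤31.8, cost 597≤1208).
P2: dominated by P10 (write latency 14.8≤96.2, storage 22≥7, read latency 7.8≤29.9, cost 266≤1245).
P3: dominated by P10 (write latency 14.8≤86.8, storage 22≥15, read latency 7.8≤41.8, cost 266≤334).
P4: not dominated.
P5: not dominated.
P6: not dominated (best write latency).
P7: not dominated (best read latency).
P8: not dominated (best storage).
P9: dominated by P10 (write latency 14.8≤85.8, storage 22≥11, read latency 7.8≤43.7, cost 266≤311).
P10: not dominated.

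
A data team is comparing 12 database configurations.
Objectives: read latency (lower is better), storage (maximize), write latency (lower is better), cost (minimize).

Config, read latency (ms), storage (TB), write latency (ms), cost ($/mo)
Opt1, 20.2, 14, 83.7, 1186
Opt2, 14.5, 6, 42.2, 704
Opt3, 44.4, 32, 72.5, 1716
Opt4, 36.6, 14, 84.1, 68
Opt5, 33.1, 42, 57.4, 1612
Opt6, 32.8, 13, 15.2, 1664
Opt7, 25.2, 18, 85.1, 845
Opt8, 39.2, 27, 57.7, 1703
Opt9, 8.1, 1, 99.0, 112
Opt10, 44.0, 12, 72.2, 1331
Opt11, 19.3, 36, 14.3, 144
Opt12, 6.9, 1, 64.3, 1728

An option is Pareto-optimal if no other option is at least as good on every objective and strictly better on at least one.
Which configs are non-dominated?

Opt1: dominated by Opt11 (read latency 19.3≤20.2, storage 36≥14, write latency 14.3≤83.7, cost 144≤1186).
Opt2: not dominated.
Opt3: dominated by Opt5 (read latency 33.1≤44.4, storage 42≥32, write latency 57.4≤72.5, cost 1612≤1716).
Opt4: not dominated (best cost).
Opt5: not dominated (best storage).
Opt6: dominated by Opt11 (read latency 19.3≤32.8, storage 36≥13, write latency 14.3≤15.2, cost 144≤1664).
Opt7: dominated by Opt11 (read latency 19.3≤25.2, storage 36≥18, write latency 14.3≤85.1, cost 144≤845).
Opt8: dominated by Opt5 (read latency 33.1≤39.2, storage 42≥27, write latency 57.4≤57.7, cost 1612≤1703).
Opt9: not dominated.
Opt10: dominated by Opt11 (read latency 19.3≤44.0, storage 36≥12, write latency 14.3≤72.2, cost 144≤1331).
Opt11: not dominated (best write latency).
Opt12: not dominated (best read latency).

Opt2, Opt4, Opt5, Opt9, Opt11, Opt12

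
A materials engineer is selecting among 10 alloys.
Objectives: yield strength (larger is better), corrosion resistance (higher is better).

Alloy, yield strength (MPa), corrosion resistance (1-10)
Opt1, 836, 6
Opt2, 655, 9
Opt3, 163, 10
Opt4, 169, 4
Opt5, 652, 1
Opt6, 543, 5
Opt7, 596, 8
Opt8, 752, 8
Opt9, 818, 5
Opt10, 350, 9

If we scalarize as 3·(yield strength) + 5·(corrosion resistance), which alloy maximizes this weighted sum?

Opt1

Opt1: 3·836 + 5·6 = 2538
Opt2: 3·655 + 5·9 = 2010
Opt3: 3·163 + 5·10 = 539
Opt4: 3·169 + 5·4 = 527
Opt5: 3·652 + 5·1 = 1961
Opt6: 3·543 + 5·5 = 1654
Opt7: 3·596 + 5·8 = 1828
Opt8: 3·752 + 5·8 = 2296
Opt9: 3·818 + 5·5 = 2479
Opt10: 3·350 + 5·9 = 1095
Highest: Opt1 at 2538.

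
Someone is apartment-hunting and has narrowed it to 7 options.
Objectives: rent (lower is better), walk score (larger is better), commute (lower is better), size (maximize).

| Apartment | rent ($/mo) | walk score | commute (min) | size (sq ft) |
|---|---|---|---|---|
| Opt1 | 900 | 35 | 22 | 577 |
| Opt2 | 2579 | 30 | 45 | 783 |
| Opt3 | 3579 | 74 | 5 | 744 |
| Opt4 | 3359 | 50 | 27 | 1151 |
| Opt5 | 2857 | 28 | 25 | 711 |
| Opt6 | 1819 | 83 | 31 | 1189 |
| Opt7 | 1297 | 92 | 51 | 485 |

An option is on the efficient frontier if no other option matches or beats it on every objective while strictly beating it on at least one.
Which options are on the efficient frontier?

Opt1, Opt3, Opt4, Opt5, Opt6, Opt7

Opt1: not dominated (best rent).
Opt2: dominated by Opt6 (rent 1819≤2579, walk score 83≥30, commute 31≤45, size 1189≥783).
Opt3: not dominated (best commute).
Opt4: not dominated.
Opt5: not dominated.
Opt6: not dominated (best size).
Opt7: not dominated (best walk score).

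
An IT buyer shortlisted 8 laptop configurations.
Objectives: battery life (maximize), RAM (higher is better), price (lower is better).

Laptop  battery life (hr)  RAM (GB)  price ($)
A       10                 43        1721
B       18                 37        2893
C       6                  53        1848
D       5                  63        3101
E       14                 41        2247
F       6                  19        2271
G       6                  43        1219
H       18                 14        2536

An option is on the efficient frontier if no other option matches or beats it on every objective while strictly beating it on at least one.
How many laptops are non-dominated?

7

A: not dominated.
B: not dominated.
C: not dominated.
D: not dominated (best RAM).
E: not dominated.
F: dominated by A (battery life 10≥6, RAM 43≥19, price 1721≤2271).
G: not dominated (best price).
H: not dominated.
Pareto-optimal: A, B, C, D, E, G, H → 7.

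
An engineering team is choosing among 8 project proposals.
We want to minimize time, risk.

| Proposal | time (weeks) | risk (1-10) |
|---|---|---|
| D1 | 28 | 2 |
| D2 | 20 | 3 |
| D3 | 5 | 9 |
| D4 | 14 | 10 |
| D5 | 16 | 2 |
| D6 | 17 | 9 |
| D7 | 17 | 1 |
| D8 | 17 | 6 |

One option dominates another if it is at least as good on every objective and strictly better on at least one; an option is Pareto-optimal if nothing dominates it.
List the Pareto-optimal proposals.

D1: dominated by D5 (time 16≤28, risk 2≤2).
D2: dominated by D5 (time 16≤20, risk 2≤3).
D3: not dominated (best time).
D4: dominated by D3 (time 5≤14, risk 9≤10).
D5: not dominated.
D6: dominated by D3 (time 5≤17, risk 9≤9).
D7: not dominated (best risk).
D8: dominated by D5 (time 16≤17, risk 2≤6).

D3, D5, D7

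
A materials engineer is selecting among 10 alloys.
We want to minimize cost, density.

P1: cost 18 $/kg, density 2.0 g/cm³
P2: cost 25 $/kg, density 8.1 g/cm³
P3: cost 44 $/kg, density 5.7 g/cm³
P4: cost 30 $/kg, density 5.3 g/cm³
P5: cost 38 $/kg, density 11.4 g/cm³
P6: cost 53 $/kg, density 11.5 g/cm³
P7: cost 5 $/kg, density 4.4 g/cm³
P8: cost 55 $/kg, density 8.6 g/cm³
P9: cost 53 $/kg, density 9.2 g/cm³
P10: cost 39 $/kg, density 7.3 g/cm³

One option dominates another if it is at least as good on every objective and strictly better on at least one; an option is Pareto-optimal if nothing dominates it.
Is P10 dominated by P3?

P3 vs P10: P3 is worse on cost (44 vs 39), so it does not dominate P10.

No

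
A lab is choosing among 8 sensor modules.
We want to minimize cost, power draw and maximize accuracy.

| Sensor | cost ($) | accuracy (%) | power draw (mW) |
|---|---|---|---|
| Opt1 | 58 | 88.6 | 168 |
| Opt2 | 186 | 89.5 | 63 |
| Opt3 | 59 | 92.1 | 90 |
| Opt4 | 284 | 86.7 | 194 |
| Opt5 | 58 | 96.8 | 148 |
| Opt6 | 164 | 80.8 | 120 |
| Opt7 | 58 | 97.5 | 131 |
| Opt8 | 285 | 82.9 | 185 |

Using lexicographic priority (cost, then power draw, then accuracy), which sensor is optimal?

First minimize cost: best is 58, kept {Opt1, Opt5, Opt7}.
Then minimize power draw: best is 131, kept {Opt7}.

Opt7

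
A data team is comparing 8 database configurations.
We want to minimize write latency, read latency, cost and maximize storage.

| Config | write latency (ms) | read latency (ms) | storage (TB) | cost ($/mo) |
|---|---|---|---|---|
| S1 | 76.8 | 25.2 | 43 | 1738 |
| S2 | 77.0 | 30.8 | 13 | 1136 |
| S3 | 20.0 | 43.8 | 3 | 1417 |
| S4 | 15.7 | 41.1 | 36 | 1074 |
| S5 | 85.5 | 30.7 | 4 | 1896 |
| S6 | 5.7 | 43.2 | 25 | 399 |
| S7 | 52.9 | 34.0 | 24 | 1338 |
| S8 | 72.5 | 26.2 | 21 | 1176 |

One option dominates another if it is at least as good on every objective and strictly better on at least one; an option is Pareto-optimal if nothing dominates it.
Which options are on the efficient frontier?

S1, S2, S4, S6, S7, S8

S1: not dominated (best read latency).
S2: not dominated.
S3: dominated by S4 (write latency 15.7≤20.0, read latency 41.1≤43.8, storage 36≥3, cost 1074≤1417).
S4: not dominated.
S5: dominated by S1 (write latency 76.8≤85.5, read latency 25.2≤30.7, storage 43≥4, cost 1738≤1896).
S6: not dominated (best write latency).
S7: not dominated.
S8: not dominated.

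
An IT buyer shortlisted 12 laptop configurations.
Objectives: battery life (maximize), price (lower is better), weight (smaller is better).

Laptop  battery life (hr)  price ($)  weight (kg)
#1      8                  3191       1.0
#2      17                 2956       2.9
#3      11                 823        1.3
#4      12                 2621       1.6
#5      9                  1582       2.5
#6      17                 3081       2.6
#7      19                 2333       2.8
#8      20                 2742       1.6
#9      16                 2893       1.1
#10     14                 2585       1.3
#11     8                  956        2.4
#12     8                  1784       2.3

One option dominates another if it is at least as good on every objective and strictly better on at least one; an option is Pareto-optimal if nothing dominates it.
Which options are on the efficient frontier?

#1, #3, #7, #8, #9, #10

#1: not dominated (best weight).
#2: dominated by #7 (battery life 19≥17, price 2333≤2956, weight 2.8≤2.9).
#3: not dominated (best price).
#4: dominated by #10 (battery life 14≥12, price 2585≤2621, weight 1.3≤1.6).
#5: dominated by #3 (battery life 11≥9, price 823≤1582, weight 1.3≤2.5).
#6: dominated by #8 (battery life 20≥17, price 2742≤3081, weight 1.6≤2.6).
#7: not dominated.
#8: not dominated (best battery life).
#9: not dominated.
#10: not dominated.
#11: dominated by #3 (battery life 11≥8, price 823≤956, weight 1.3≤2.4).
#12: dominated by #3 (battery life 11≥8, price 823≤1784, weight 1.3≤2.3).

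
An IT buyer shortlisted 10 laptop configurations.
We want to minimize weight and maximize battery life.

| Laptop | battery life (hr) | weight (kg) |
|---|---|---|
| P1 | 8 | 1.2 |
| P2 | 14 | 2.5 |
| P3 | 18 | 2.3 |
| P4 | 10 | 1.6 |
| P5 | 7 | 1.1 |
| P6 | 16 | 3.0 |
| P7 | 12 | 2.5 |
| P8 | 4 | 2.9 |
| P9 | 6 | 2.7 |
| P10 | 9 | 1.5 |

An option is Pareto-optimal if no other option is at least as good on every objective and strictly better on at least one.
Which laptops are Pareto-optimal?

P1: not dominated.
P2: dominated by P3 (battery life 18≥14, weight 2.3≤2.5).
P3: not dominated (best battery life).
P4: not dominated.
P5: not dominated (best weight).
P6: dominated by P3 (battery life 18≥16, weight 2.3≤3.0).
P7: dominated by P2 (battery life 14≥12, weight 2.5≤2.5).
P8: dominated by P1 (battery life 8≥4, weight 1.2≤2.9).
P9: dominated by P1 (battery life 8≥6, weight 1.2≤2.7).
P10: not dominated.

P1, P3, P4, P5, P10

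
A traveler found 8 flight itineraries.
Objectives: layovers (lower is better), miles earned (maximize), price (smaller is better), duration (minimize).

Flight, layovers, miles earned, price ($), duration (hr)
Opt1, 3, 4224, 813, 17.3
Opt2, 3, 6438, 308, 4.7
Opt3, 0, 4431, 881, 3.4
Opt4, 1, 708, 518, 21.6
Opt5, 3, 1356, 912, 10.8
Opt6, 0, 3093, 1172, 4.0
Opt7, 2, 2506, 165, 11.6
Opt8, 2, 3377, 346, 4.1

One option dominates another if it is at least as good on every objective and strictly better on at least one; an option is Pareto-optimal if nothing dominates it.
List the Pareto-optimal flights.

Opt1: dominated by Opt2 (layovers 3≤3, miles earned 6438≥4224, price 308≤813, duration 4.7≤17.3).
Opt2: not dominated (best miles earned).
Opt3: not dominated (best duration).
Opt4: not dominated.
Opt5: dominated by Opt2 (layovers 3≤3, miles earned 6438≥1356, price 308≤912, duration 4.7≤10.8).
Opt6: dominated by Opt3 (layovers 0≤0, miles earned 4431≥3093, price 881≤1172, duration 3.4≤4.0).
Opt7: not dominated (best price).
Opt8: not dominated.

Opt2, Opt3, Opt4, Opt7, Opt8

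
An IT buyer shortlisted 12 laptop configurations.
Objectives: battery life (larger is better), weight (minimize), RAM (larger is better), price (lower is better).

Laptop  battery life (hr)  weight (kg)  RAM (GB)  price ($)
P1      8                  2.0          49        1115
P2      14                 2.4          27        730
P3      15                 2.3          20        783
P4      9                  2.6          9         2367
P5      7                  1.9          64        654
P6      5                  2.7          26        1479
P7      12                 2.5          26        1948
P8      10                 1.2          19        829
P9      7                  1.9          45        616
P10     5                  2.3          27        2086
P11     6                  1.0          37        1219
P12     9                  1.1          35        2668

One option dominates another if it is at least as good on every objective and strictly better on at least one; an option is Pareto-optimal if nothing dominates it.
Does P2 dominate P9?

P2 vs P9: P2 is worse on weight (2.4 vs 1.9), so it does not dominate P9.

No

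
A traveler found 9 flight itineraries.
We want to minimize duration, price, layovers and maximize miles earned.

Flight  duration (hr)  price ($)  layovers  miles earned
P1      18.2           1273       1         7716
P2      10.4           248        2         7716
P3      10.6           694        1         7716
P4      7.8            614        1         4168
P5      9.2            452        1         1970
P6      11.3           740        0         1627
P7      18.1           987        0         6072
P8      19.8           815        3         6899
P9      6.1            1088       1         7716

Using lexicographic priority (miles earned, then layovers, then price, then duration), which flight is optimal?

First maximize miles earned: best is 7716, kept {P1, P2, P3, P9}.
Then minimize layovers: best is 1, kept {P1, P3, P9}.
Then minimize price: best is 694, kept {P3}.

P3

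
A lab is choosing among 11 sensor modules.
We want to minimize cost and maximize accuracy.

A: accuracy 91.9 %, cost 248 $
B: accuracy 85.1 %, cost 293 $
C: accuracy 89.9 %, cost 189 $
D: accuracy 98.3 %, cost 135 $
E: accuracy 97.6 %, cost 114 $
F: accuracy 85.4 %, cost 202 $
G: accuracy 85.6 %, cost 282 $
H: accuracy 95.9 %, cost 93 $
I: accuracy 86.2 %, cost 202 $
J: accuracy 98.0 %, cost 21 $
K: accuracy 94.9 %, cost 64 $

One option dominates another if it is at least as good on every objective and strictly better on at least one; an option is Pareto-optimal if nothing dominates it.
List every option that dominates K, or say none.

J: accuracy 98.0≥94.9, cost 21≤64 — dominates K.
Others (A, B, C, D, E, F, G, H, I) are each worse than K on at least one objective.

J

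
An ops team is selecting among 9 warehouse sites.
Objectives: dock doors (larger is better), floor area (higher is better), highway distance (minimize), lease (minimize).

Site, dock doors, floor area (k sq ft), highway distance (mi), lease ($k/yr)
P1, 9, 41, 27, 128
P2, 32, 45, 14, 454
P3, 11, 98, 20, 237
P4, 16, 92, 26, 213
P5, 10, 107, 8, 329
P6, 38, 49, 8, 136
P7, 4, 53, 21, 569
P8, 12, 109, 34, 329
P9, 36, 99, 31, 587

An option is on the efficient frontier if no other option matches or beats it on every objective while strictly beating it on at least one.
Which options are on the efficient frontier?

P1, P3, P4, P5, P6, P8, P9

P1: not dominated (best lease).
P2: dominated by P6 (dock doors 38≥32, floor area 49≥45, highway distance 8≤14, lease 136≤454).
P3: not dominated.
P4: not dominated.
P5: not dominated.
P6: not dominated (best dock doors).
P7: dominated by P3 (dock doors 11≥4, floor area 98≥53, highway distance 20≤21, lease 237≤569).
P8: not dominated (best floor area).
P9: not dominated.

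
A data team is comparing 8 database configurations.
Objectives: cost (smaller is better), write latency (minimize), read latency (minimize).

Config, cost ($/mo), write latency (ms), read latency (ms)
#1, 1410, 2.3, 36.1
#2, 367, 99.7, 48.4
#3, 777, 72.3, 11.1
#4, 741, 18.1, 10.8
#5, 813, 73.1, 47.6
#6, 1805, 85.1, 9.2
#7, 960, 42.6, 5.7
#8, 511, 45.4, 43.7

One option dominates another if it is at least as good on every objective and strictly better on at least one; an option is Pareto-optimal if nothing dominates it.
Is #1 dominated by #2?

#2 vs #1: #2 is worse on write latency (99.7 vs 2.3), so it does not dominate #1.

No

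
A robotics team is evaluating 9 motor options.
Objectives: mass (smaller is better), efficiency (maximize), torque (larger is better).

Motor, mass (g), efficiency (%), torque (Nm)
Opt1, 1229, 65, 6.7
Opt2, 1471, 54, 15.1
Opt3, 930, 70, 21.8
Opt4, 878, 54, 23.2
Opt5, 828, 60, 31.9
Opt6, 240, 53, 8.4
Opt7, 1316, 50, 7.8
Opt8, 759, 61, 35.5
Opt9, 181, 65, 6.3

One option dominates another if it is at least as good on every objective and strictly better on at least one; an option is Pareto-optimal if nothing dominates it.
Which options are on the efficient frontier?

Opt3, Opt6, Opt8, Opt9

Opt1: dominated by Opt3 (mass 930≤1229, efficiency 70≥65, torque 21.8≥6.7).
Opt2: dominated by Opt3 (mass 930≤1471, efficiency 70≥54, torque 21.8≥15.1).
Opt3: not dominated (best efficiency).
Opt4: dominated by Opt5 (mass 828≤878, efficiency 60≥54, torque 31.9≥23.2).
Opt5: dominated by Opt8 (mass 759≤828, efficiency 61≥60, torque 35.5≥31.9).
Opt6: not dominated.
Opt7: dominated by Opt3 (mass 930≤1316, efficiency 70≥50, torque 21.8≥7.8).
Opt8: not dominated (best torque).
Opt9: not dominated (best mass).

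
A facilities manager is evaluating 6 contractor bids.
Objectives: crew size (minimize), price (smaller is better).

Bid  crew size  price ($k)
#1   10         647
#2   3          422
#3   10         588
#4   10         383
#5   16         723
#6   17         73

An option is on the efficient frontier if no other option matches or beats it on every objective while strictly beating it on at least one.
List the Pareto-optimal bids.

#1: dominated by #2 (crew size 3≤10, price 422≤647).
#2: not dominated (best crew size).
#3: dominated by #2 (crew size 3≤10, price 422≤588).
#4: not dominated.
#5: dominated by #1 (crew size 10≤16, price 647≤723).
#6: not dominated (best price).

#2, #4, #6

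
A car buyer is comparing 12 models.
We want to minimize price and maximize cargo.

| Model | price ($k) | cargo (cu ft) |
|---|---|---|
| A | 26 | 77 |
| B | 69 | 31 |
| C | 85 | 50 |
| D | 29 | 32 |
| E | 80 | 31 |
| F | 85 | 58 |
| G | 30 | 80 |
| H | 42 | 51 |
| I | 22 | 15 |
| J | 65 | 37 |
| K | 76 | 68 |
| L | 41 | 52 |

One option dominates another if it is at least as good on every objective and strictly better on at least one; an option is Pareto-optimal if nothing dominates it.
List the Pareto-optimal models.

A: not dominated.
B: dominated by A (price 26≤69, cargo 77≥31).
C: dominated by A (price 26≤85, cargo 77≥50).
D: dominated by A (price 26≤29, cargo 77≥32).
E: dominated by A (price 26≤80, cargo 77≥31).
F: dominated by A (price 26≤85, cargo 77≥58).
G: not dominated (best cargo).
H: dominated by A (price 26≤42, cargo 77≥51).
I: not dominated (best price).
J: dominated by A (price 26≤65, cargo 77≥37).
K: dominated by A (price 26≤76, cargo 77≥68).
L: dominated by A (price 26≤41, cargo 77≥52).

A, G, I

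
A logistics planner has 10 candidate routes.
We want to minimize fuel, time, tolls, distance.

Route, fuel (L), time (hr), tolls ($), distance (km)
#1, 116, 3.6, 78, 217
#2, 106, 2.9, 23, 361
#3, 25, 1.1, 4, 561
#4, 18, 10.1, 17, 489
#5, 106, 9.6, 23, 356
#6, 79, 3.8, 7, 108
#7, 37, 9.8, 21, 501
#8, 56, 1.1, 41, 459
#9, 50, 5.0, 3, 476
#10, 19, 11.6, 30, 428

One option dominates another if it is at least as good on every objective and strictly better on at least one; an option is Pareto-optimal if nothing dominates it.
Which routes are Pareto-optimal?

#1: not dominated.
#2: not dominated.
#3: not dominated.
#4: not dominated (best fuel).
#5: dominated by #6 (fuel 79≤106, time 3.8≤9.6, tolls 7≤23, distance 108≤356).
#6: not dominated (best distance).
#7: not dominated.
#8: not dominated.
#9: not dominated (best tolls).
#10: not dominated.

#1, #2, #3, #4, #6, #7, #8, #9, #10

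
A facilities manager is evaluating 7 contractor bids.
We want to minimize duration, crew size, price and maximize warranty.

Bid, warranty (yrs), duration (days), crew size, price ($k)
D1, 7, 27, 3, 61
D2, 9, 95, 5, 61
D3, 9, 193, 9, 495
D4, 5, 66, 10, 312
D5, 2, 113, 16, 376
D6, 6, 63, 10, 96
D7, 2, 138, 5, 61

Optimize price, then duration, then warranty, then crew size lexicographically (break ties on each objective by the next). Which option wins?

D1

First minimize price: best is 61, kept {D1, D2, D7}.
Then minimize duration: best is 27, kept {D1}.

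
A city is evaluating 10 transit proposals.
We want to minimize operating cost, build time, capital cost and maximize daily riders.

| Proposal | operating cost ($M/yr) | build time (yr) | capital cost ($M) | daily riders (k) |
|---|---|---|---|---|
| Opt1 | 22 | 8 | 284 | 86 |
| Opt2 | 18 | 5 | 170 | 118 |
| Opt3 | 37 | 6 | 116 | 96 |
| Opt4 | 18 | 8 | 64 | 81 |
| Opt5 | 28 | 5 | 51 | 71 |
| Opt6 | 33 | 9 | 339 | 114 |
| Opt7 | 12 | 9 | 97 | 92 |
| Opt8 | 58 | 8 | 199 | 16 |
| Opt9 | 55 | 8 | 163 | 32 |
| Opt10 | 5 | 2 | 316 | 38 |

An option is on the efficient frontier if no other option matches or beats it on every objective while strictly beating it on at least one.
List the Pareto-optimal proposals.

Opt1: dominated by Opt2 (operating cost 18≤22, build time 5≤8, capital cost 170≤284, daily riders 118≥86).
Opt2: not dominated (best daily riders).
Opt3: not dominated.
Opt4: not dominated.
Opt5: not dominated (best capital cost).
Opt6: dominated by Opt2 (operating cost 18≤33, build time 5≤9, capital cost 170≤339, daily riders 118≥114).
Opt7: not dominated.
Opt8: dominated by Opt2 (operating cost 18≤58, build time 5≤8, capital cost 170≤199, daily riders 118≥16).
Opt9: dominated by Opt3 (operating cost 37≤55, build time 6≤8, capital cost 116≤163, daily riders 96≥32).
Opt10: not dominated (best operating cost).

Opt2, Opt3, Opt4, Opt5, Opt7, Opt10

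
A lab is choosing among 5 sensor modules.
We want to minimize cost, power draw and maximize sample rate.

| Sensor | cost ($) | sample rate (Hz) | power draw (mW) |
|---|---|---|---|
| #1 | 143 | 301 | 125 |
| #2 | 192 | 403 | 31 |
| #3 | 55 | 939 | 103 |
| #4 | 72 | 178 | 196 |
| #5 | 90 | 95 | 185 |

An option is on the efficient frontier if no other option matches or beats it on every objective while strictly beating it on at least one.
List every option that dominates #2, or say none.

none

#1: worse on sample rate (301 vs 403).
#3: worse on power draw (103 vs 31).
#4: worse on sample rate (178 vs 403).
#5: worse on sample rate (95 vs 403).
No option dominates #2.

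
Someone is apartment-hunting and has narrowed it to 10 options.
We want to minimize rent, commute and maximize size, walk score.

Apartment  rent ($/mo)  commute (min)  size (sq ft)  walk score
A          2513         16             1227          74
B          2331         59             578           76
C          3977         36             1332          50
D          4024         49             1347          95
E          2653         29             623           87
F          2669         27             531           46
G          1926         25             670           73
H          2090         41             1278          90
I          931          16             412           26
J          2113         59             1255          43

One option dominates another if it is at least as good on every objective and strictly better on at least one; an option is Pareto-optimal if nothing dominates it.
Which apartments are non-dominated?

A, C, D, E, G, H, I

A: not dominated.
B: dominated by H (rent 2090≤2331, commute 41≤59, size 1278≥578, walk score 90≥76).
C: not dominated.
D: not dominated (best size).
E: not dominated.
F: dominated by A (rent 2513≤2669, commute 16≤27, size 1227≥531, walk score 74≥46).
G: not dominated.
H: not dominated.
I: not dominated (best rent).
J: dominated by H (rent 2090≤2113, commute 41≤59, size 1278≥1255, walk score 90≥43).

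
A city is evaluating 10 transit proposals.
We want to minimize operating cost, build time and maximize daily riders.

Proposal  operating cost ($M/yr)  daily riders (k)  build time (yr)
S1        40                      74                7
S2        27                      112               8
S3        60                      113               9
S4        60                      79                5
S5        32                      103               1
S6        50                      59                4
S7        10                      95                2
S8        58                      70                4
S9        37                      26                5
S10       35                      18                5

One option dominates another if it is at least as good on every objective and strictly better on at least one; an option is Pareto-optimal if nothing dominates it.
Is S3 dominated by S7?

No

S7 vs S3: S7 is worse on daily riders (95 vs 113), so it does not dominate S3.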